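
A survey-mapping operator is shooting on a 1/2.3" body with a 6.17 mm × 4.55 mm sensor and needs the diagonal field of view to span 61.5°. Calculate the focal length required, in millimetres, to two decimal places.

Sensor diagonal = √(6.17² + 4.55²) = √58.7714 ≈ 7.6663 mm.
From α = 2·arctan(d/2f) we get f = d / (2·tan(α/2)).
With d = 7.6663 mm and α/2 = 30.75°, tan(α/2) ≈ 0.59494, so f ≈ 7.6663 / 1.18987 ≈ 6.4429 mm.

6.44 mm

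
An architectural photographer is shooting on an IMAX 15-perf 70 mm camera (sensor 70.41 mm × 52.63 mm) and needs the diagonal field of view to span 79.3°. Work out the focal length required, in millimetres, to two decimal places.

Sensor diagonal = √(70.41² + 52.63²) = √7727.4850 ≈ 87.9061 mm.
From α = 2·arctan(d/2f) we get f = d / (2·tan(α/2)).
With d = 87.9061 mm and α/2 = 39.65°, tan(α/2) ≈ 0.82874, so f ≈ 87.9061 / 1.65749 ≈ 53.0358 mm.

53.04 mm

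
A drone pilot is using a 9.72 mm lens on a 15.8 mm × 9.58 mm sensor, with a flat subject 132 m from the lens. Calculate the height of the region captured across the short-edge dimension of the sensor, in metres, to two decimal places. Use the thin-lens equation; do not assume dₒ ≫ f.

dₒ: 132 m = 132000 mm.
Similar triangles through the lens centre give W/dₒ = h/dᵢ; with 1/f = 1/dₒ + 1/dᵢ this gives W = h·(dₒ − f)/f.
W = 9.58 mm × (132000 − 9.72) / 9.72 = 9.58 × 13579.2469 ≈ 130089.185 mm = 130.089 m.

130.09 m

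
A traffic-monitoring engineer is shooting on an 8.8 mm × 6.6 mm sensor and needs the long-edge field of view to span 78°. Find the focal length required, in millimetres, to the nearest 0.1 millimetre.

5.4 mm

From α = 2·arctan(w/2f) we get f = w / (2·tan(α/2)).
With w = 8.8 mm and α/2 = 39°, tan(α/2) ≈ 0.80978, so f ≈ 8.8 / 1.61957 ≈ 5.4335 mm.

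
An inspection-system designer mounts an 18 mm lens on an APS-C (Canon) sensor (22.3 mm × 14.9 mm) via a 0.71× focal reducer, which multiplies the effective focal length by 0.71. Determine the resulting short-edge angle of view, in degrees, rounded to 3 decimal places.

60.479°

Effective focal length f = 18 × 0.71 = 12.78 mm.
α = 2·arctan(14.9 / (2 × 12.78)) = 2·arctan(0.58294) ≈ 60.4794°.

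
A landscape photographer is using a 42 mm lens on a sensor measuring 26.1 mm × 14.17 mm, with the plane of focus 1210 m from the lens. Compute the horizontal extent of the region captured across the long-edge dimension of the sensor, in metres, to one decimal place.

751.9 m

dₒ: 1210 m = 1.21e+06 mm.
Similar triangles through the lens centre give W/dₒ = w/dᵢ; with 1/f = 1/dₒ + 1/dᵢ this gives W = w·(dₒ − f)/f.
W = 26.1 mm × (1.21e+06 − 42) / 42 = 26.1 × 28808.5238 ≈ 751902.471 mm = 751.902 m.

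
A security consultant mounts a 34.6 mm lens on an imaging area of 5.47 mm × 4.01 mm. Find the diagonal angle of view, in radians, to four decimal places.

0.1954 rad

Sensor diagonal = √(5.47² + 4.01²) = √46.0010 ≈ 6.7824 mm.
Angle of view α = 2·arctan(d/2f) with d = 6.7824 mm and f = 34.6 mm.
d/2f = 0.09801; arctan(0.09801) ≈ 0.0977 rad, so α ≈ 0.1954 rad.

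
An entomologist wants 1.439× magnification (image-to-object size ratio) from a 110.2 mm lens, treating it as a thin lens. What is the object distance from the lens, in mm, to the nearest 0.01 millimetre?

186.78 mm

With m = dᵢ/dₒ and 1/f = 1/dₒ + 1/dᵢ, substituting dᵢ = m·dₒ gives 1/f = (1 + 1/m)/dₒ, hence dₒ = f·(1 + 1/m).
dₒ = 110.2 × (1 + 1/1.439) = 110.2 × 1.69493 ≈ 186.781 mm.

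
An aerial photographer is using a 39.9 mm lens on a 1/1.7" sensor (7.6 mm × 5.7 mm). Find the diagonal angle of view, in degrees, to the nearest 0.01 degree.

13.58°

Sensor diagonal = √(7.6² + 5.7²) = √90.2500 ≈ 9.5000 mm.
Angle of view α = 2·arctan(d/2f) with d = 9.5000 mm and f = 39.9 mm.
d/2f = 0.11905; arctan(0.11905) ≈ 6.7890°, so α ≈ 13.5779°.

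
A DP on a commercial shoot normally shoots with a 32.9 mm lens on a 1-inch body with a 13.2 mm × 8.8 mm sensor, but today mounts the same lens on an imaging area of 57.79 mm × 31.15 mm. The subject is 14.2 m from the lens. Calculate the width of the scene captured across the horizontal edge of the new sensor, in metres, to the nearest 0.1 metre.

24.9 m

The focal length stays 32.9 mm; the relevant sensor dimension is now w = 57.79 mm. Object distance dₒ = 14.2 m = 14200 mm.
Thin-lens field width W = w·(dₒ − f)/f = 57.79 × (14200 − 32.9)/32.9 ≈ 24885.006 mm = 24.885 m.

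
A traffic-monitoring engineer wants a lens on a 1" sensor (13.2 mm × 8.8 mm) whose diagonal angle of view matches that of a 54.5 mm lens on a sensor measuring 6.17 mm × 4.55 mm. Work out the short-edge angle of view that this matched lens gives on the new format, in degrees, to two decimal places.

Sensor diagonal = √(6.17² + 4.55²) = √58.7714 ≈ 7.6663 mm.
Sensor diagonal = √(13.2² + 8.8²) = √251.6800 ≈ 15.8644 mm.
Equal diagonal AOV ⇒ f₂ = f₁ · 15.8644/7.6663 = 54.5 × 2.06939 ≈ 112.7815 mm.
Short-edge AOV on the new format = 2·arctan(8.8 / (2 × 112.7815)) = 2·arctan(0.03901) ≈ 4.4684°.

4.47°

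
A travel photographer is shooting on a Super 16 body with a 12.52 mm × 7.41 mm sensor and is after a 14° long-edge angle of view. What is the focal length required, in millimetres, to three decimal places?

From α = 2·arctan(w/2f) we get f = w / (2·tan(α/2)).
With w = 12.52 mm and α/2 = 7°, tan(α/2) ≈ 0.12278, so f ≈ 12.52 / 0.24557 ≈ 50.9836 mm.

50.984 mm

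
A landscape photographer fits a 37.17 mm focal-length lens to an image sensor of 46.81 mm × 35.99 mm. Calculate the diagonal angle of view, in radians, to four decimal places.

1.3425 rad

Sensor diagonal = √(46.81² + 35.99²) = √3486.4562 ≈ 59.0462 mm.
Angle of view α = 2·arctan(d/2f) with d = 59.0462 mm and f = 37.17 mm.
d/2f = 0.79427; arctan(0.79427) ≈ 0.6712 rad, so α ≈ 1.3425 rad.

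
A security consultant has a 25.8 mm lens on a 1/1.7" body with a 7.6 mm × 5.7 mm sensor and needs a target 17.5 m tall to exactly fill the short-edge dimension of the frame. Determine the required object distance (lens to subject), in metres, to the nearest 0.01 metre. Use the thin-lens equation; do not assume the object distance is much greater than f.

79.24 m

W: 17.5 m = 17500 mm.
Magnification m = h/W = dᵢ/dₒ; combined with 1/f = 1/dₒ + 1/dᵢ this gives dₒ = f·(1 + W/h).
dₒ = 25.8 mm × (1 + 17500/5.7) = 25.8 × 3071.1754 ≈ 79236.326 mm = 79.2363 m.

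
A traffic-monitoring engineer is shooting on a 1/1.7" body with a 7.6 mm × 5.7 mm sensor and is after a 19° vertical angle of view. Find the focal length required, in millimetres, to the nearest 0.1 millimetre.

17.0 mm

From α = 2·arctan(h/2f) we get f = h / (2·tan(α/2)).
With h = 5.7 mm and α/2 = 9.5°, tan(α/2) ≈ 0.16734, so f ≈ 5.7 / 0.33469 ≈ 17.0309 mm.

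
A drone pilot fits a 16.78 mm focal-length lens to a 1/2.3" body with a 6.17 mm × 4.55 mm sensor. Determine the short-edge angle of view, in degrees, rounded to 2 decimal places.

Angle of view α = 2·arctan(h/2f) with h = 4.55 mm and f = 16.78 mm.
h/2f = 0.13558; arctan(0.13558) ≈ 7.7210°, so α ≈ 15.4419°.

15.44°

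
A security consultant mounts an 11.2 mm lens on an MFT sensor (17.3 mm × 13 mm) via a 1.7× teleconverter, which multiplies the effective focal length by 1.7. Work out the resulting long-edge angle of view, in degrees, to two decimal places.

Effective focal length f = 11.2 × 1.7 = 19.04 mm.
α = 2·arctan(17.3 / (2 × 19.04)) = 2·arctan(0.45431) ≈ 48.8652°.

48.87°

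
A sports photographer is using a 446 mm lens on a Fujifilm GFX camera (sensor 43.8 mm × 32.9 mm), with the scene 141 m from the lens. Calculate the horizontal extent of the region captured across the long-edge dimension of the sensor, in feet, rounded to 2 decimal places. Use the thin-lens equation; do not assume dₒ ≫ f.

dₒ: 141 m = 141000 mm.
Similar triangles through the lens centre give W/dₒ = w/dᵢ; with 1/f = 1/dₒ + 1/dᵢ this gives W = w·(dₒ − f)/f.
W = 43.8 mm × (141000 − 446) / 446 = 43.8 × 315.1435 ≈ 13803.285 mm = 13803.285/304.8 ft = 45.2864 ft.

45.29 ft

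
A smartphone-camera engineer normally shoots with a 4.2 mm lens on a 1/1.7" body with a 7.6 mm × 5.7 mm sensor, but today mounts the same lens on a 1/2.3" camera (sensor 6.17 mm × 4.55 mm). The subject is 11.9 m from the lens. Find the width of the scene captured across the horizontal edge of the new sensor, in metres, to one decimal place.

The focal length stays 4.2 mm; the relevant sensor dimension is now w = 6.17 mm. Object distance dₒ = 11.9 m = 11900 mm.
Thin-lens field width W = w·(dₒ − f)/f = 6.17 × (11900 − 4.2)/4.2 ≈ 17475.497 mm = 17.4755 m.

17.5 m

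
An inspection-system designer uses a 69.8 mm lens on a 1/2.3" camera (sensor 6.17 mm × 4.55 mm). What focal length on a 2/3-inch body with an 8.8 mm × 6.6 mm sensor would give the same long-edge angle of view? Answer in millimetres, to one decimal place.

Equal angle of view means equal width/f ratio, so f₂ = f₁ · (width₂/width₁) = 69.8 × 8.8/6.17.
f₂ = 69.8 × 1.42626 ≈ 99.553 mm.

99.6 mm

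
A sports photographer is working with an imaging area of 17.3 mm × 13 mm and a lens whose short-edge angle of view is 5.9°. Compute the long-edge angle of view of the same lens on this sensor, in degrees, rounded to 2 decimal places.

From the short-edge AOV: f = 13 / (2·tan(2.95°)) = 13 / 0.10307 ≈ 126.1334 mm.
Long-edge AOV = 2·arctan(17.3 / (2 × 126.1334)) = 2·arctan(0.06858) ≈ 7.8462°.

7.85°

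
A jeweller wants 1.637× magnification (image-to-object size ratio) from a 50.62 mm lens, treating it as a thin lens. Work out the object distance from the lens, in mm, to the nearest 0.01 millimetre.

81.54 mm

With m = dᵢ/dₒ and 1/f = 1/dₒ + 1/dᵢ, substituting dᵢ = m·dₒ gives 1/f = (1 + 1/m)/dₒ, hence dₒ = f·(1 + 1/m).
dₒ = 50.62 × (1 + 1/1.637) = 50.62 × 1.61087 ≈ 81.542 mm.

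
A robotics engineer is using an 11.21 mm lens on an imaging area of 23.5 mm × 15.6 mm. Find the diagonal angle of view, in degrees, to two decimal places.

Sensor diagonal = √(23.5² + 15.6²) = √795.6100 ≈ 28.2066 mm.
Angle of view α = 2·arctan(d/2f) with d = 28.2066 mm and f = 11.21 mm.
d/2f = 1.25810; arctan(1.25810) ≈ 51.5205°, so α ≈ 103.0411°.

103.04°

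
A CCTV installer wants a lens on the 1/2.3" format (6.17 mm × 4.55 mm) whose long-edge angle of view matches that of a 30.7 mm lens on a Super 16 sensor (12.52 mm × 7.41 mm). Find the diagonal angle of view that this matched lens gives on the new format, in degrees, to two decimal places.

28.43°

Equal long-edge AOV ⇒ f₂ = f₁ · 6.17/12.52 = 30.7 × 0.49281 ≈ 15.1293 mm.
Sensor diagonal = √(6.17² + 4.55²) = √58.7714 ≈ 7.6663 mm.
Diagonal AOV on the new format = 2·arctan(7.6663 / (2 × 15.1293)) = 2·arctan(0.25336) ≈ 28.4343°.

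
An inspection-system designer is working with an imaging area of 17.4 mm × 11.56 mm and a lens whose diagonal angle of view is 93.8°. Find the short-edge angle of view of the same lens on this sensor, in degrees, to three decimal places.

61.196°

Sensor diagonal = √(17.4² + 11.56²) = √436.3936 ≈ 20.8900 mm.
From the diagonal AOV: f = 20.8900 / (2·tan(46.9°)) = 20.8900 / 2.13725 ≈ 9.7743 mm.
Short-edge AOV = 2·arctan(11.56 / (2 × 9.7743)) = 2·arctan(0.59135) ≈ 61.1957°.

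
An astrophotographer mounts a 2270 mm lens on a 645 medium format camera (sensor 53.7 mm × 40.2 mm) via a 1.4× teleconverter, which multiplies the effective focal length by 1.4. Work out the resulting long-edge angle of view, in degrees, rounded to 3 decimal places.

0.968°

Effective focal length f = 2270 × 1.4 = 3178 mm.
α = 2·arctan(53.7 / (2 × 3178)) = 2·arctan(0.00845) ≈ 0.9681°.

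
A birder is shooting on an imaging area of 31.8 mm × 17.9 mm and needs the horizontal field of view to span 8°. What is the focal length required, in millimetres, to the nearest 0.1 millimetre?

From α = 2·arctan(w/2f) we get f = w / (2·tan(α/2)).
With w = 31.8 mm and α/2 = 4°, tan(α/2) ≈ 0.06993, so f ≈ 31.8 / 0.13985 ≈ 227.3806 mm.

227.4 mm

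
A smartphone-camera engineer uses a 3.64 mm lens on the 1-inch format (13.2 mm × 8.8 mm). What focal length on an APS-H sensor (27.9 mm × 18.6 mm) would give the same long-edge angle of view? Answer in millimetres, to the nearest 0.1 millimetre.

7.7 mm

Equal angle of view means equal width/f ratio, so f₂ = f₁ · (width₂/width₁) = 3.64 × 27.9/13.2.
f₂ = 3.64 × 2.11364 ≈ 7.694 mm.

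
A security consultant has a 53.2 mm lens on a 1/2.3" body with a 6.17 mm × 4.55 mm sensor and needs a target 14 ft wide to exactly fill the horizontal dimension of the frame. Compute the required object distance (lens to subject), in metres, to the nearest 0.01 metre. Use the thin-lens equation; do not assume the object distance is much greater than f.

W: 14 ft × 304.8 mm/ft = 4267.20 mm.
Magnification m = w/W = dᵢ/dₒ; combined with 1/f = 1/dₒ + 1/dᵢ this gives dₒ = f·(1 + W/w).
dₒ = 53.2 mm × (1 + 4267.2/6.17) = 53.2 × 692.6045 ≈ 36846.560 mm = 36.8466 m.

36.85 m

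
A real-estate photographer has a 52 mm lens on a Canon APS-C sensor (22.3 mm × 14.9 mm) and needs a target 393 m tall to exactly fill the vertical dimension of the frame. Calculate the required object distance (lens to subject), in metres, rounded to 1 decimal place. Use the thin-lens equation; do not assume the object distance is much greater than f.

W: 393 m = 393000 mm.
Magnification m = h/W = dᵢ/dₒ; combined with 1/f = 1/dₒ + 1/dᵢ this gives dₒ = f·(1 + W/h).
dₒ = 52 mm × (1 + 393000/14.9) = 52 × 26376.8389 ≈ 1371595.624 mm = 1371.6 m.

1371.6 m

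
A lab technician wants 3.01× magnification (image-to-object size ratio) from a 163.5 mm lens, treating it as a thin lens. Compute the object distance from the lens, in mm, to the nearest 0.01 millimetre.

217.82 mm

With m = dᵢ/dₒ and 1/f = 1/dₒ + 1/dᵢ, substituting dᵢ = m·dₒ gives 1/f = (1 + 1/m)/dₒ, hence dₒ = f·(1 + 1/m).
dₒ = 163.5 × (1 + 1/3.01) = 163.5 × 1.33223 ≈ 217.819 mm.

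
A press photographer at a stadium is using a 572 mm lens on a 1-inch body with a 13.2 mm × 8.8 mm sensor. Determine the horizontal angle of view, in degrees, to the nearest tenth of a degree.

1.3°

Angle of view α = 2·arctan(w/2f) with w = 13.2 mm and f = 572 mm.
w/2f = 0.01154; arctan(0.01154) ≈ 0.6611°, so α ≈ 1.3222°.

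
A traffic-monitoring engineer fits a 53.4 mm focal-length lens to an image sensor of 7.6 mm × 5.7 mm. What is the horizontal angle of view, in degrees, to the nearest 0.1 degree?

8.1°

Angle of view α = 2·arctan(w/2f) with w = 7.6 mm and f = 53.4 mm.
w/2f = 0.07116; arctan(0.07116) ≈ 4.0704°, so α ≈ 8.1407°.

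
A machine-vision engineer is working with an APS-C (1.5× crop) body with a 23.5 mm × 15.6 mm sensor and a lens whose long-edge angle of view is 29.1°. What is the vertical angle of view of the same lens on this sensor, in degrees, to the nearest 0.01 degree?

From the long-edge AOV: f = 23.5 / (2·tan(14.55°)) = 23.5 / 0.51910 ≈ 45.2709 mm.
Vertical AOV = 2·arctan(15.6 / (2 × 45.2709)) = 2·arctan(0.17230) ≈ 19.5517°.

19.55°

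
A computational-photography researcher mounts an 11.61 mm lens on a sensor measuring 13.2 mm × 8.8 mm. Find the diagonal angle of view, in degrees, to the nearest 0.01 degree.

68.68°

Sensor diagonal = √(13.2² + 8.8²) = √251.6800 ≈ 15.8644 mm.
Angle of view α = 2·arctan(d/2f) with d = 15.8644 mm and f = 11.61 mm.
d/2f = 0.68322; arctan(0.68322) ≈ 34.3418°, so α ≈ 68.6835°.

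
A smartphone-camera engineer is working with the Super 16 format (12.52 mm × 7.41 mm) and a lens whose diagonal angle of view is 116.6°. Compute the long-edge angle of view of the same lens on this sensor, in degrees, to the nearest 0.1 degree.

Sensor diagonal = √(12.52² + 7.41²) = √211.6585 ≈ 14.5485 mm.
From the diagonal AOV: f = 14.5485 / (2·tan(58.3°)) = 14.5485 / 3.23828 ≈ 4.4927 mm.
Long-edge AOV = 2·arctan(12.52 / (2 × 4.4927)) = 2·arctan(1.39338) ≈ 108.6677°.

108.7°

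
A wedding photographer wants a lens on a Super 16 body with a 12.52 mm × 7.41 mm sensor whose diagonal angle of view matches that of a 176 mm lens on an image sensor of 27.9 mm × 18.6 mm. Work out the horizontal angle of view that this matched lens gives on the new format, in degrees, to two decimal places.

9.37°

Sensor diagonal = √(27.9² + 18.6²) = √1124.3700 ≈ 33.5316 mm.
Sensor diagonal = √(12.52² + 7.41²) = √211.6585 ≈ 14.5485 mm.
Equal diagonal AOV ⇒ f₂ = f₁ · 14.5485/33.5316 = 176 × 0.43387 ≈ 76.3618 mm.
Horizontal AOV on the new format = 2·arctan(12.52 / (2 × 76.3618)) = 2·arctan(0.08198) ≈ 9.3731°.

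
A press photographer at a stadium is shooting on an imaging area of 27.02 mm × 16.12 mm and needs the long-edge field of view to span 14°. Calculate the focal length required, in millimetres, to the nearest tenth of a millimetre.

From α = 2·arctan(w/2f) we get f = w / (2·tan(α/2)).
With w = 27.02 mm and α/2 = 7°, tan(α/2) ≈ 0.12278, so f ≈ 27.02 / 0.24557 ≈ 110.0301 mm.

110.0 mm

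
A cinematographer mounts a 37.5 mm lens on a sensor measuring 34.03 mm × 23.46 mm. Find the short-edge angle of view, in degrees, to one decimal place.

34.7°

Angle of view α = 2·arctan(h/2f) with h = 23.46 mm and f = 37.5 mm.
h/2f = 0.31280; arctan(0.31280) ≈ 17.3697°, so α ≈ 34.7394°.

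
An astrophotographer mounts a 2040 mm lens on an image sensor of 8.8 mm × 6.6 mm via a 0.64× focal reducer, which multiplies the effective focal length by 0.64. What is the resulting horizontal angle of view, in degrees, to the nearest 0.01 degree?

Effective focal length f = 2040 × 0.64 = 1305.6 mm.
α = 2·arctan(8.8 / (2 × 1305.6)) = 2·arctan(0.00337) ≈ 0.3862°.

0.39°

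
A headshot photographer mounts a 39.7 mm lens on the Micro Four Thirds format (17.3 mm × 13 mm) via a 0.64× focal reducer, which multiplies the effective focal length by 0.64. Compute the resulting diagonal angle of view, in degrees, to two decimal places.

Effective focal length f = 39.7 × 0.64 = 25.408 mm.
Sensor diagonal = √(17.3² + 13²) = √468.2900 ≈ 21.6400 mm.
α = 2·arctan(21.640 / (2 × 25.408)) = 2·arctan(0.42585) ≈ 46.1335°.

46.13°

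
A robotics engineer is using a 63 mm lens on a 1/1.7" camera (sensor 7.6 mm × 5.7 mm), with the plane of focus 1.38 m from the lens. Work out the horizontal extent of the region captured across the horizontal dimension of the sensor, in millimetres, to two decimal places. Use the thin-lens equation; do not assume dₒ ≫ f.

dₒ: 1.38 m = 1380 mm.
Similar triangles through the lens centre give W/dₒ = w/dᵢ; with 1/f = 1/dₒ + 1/dᵢ this gives W = w·(dₒ − f)/f.
W = 7.6 mm × (1380 − 63) / 63 = 7.6 × 20.9048 ≈ 158.876 mm.

158.88 mm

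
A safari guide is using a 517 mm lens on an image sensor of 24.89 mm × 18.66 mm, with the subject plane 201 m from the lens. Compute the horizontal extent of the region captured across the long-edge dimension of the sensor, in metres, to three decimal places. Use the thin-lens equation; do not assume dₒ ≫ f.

dₒ: 201 m = 201000 mm.
Similar triangles through the lens centre give W/dₒ = w/dᵢ; with 1/f = 1/dₒ + 1/dᵢ this gives W = w·(dₒ − f)/f.
W = 24.89 mm × (201000 − 517) / 517 = 24.89 × 387.7814 ≈ 9651.880 mm = 9.65188 m.

9.652 m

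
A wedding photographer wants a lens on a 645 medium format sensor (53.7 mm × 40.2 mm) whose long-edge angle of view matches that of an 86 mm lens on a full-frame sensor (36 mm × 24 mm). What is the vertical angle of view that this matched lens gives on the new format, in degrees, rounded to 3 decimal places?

17.810°

Equal long-edge AOV ⇒ f₂ = f₁ · 53.7/36 = 86 × 1.49167 ≈ 128.2833 mm.
Vertical AOV on the new format = 2·arctan(40.2 / (2 × 128.2833)) = 2·arctan(0.15668) ≈ 17.8099°.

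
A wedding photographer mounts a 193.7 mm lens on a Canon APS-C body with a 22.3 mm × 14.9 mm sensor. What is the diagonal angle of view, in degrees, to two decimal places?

7.92°

Sensor diagonal = √(22.3² + 14.9²) = √719.3000 ≈ 26.8198 mm.
Angle of view α = 2·arctan(d/2f) with d = 26.8198 mm and f = 193.7 mm.
d/2f = 0.06923; arctan(0.06923) ≈ 3.9603°, so α ≈ 7.9206°.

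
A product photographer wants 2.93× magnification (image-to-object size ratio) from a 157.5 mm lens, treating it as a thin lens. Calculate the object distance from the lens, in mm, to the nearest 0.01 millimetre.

211.25 mm

With m = dᵢ/dₒ and 1/f = 1/dₒ + 1/dᵢ, substituting dᵢ = m·dₒ gives 1/f = (1 + 1/m)/dₒ, hence dₒ = f·(1 + 1/m).
dₒ = 157.5 × (1 + 1/2.93) = 157.5 × 1.34130 ≈ 211.254 mm.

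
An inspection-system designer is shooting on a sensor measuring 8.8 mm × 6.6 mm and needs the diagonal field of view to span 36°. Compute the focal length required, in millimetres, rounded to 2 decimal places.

Sensor diagonal = √(8.8² + 6.6²) = √121.0000 ≈ 11.0000 mm.
From α = 2·arctan(d/2f) we get f = d / (2·tan(α/2)).
With d = 11.0000 mm and α/2 = 18°, tan(α/2) ≈ 0.32492, so f ≈ 11.0000 / 0.64984 ≈ 16.9273 mm.

16.93 mm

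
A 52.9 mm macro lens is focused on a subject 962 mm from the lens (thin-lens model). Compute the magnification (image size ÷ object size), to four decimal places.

Thin lens: 1/f = 1/dₒ + 1/dᵢ → 1/dᵢ = 1/52.9 − 1/962 = 0.0178641 mm⁻¹, so dᵢ ≈ 55.9782 mm.
Magnification m = dᵢ/dₒ = 55.9782/962 ≈ 0.05819.

0.0582×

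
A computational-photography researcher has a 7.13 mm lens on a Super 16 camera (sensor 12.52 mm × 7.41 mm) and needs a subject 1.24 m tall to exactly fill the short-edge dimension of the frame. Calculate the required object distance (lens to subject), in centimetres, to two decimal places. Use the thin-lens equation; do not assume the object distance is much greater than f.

120.03 cm

W: 1.24 m = 1240 mm.
Magnification m = h/W = dᵢ/dₒ; combined with 1/f = 1/dₒ + 1/dᵢ this gives dₒ = f·(1 + W/h).
dₒ = 7.13 mm × (1 + 1240/7.41) = 7.13 × 168.3414 ≈ 1200.274 mm = 120.027 cm.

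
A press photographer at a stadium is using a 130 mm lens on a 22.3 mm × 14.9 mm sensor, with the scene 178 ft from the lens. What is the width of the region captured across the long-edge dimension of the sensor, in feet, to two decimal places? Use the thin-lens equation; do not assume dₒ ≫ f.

30.46 ft

dₒ: 178 ft × 304.8 mm/ft = 54254.40 mm.
Similar triangles through the lens centre give W/dₒ = w/dᵢ; with 1/f = 1/dₒ + 1/dᵢ this gives W = w·(dₒ − f)/f.
W = 22.3 mm × (54254.4 − 130) / 130 = 22.3 × 416.3415 ≈ 9284.416 mm = 9284.416/304.8 ft = 30.4607 ft.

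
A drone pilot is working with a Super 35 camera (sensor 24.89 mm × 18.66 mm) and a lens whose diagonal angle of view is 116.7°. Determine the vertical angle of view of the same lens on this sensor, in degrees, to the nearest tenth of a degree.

88.4°

Sensor diagonal = √(24.89² + 18.66²) = √967.7077 ≈ 31.1080 mm.
From the diagonal AOV: f = 31.1080 / (2·tan(58.35°)) = 31.1080 / 3.24461 ≈ 9.5876 mm.
Vertical AOV = 2·arctan(18.66 / (2 × 9.5876)) = 2·arctan(0.97313) ≈ 88.4397°.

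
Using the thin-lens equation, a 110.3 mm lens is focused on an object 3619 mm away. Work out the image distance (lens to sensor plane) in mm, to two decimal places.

113.77 mm

1/dᵢ = 1/f − 1/dₒ = 1/110.3 − 1/3619 = 0.0087899 mm⁻¹.
dᵢ = 1/0.0087899 ≈ 113.7674 mm.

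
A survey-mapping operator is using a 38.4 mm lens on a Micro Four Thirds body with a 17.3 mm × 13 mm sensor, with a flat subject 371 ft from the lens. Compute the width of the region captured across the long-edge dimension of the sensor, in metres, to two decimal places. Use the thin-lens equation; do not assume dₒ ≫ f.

dₒ: 371 ft × 304.8 mm/ft = 113080.80 mm.
Similar triangles through the lens centre give W/dₒ = w/dᵢ; with 1/f = 1/dₒ + 1/dᵢ this gives W = w·(dₒ − f)/f.
W = 17.3 mm × (113081 − 38.4) / 38.4 = 17.3 × 2943.8124 ≈ 50927.955 mm = 50.928 m.

50.93 m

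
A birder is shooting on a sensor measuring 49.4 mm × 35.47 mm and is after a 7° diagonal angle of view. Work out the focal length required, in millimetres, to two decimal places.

Sensor diagonal = √(49.4² + 35.47²) = √3698.4809 ≈ 60.8151 mm.
From α = 2·arctan(d/2f) we get f = d / (2·tan(α/2)).
With d = 60.8151 mm and α/2 = 3.5°, tan(α/2) ≈ 0.06116, so f ≈ 60.8151 / 0.12233 ≈ 497.1594 mm.

497.16 mm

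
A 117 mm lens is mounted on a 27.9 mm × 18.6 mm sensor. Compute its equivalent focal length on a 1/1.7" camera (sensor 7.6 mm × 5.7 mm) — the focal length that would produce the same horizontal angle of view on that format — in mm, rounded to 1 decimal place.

Equal angle of view means equal width/f ratio, so f₂ = f₁ · (width₂/width₁) = 117 × 7.6/27.9.
f₂ = 117 × 0.27240 ≈ 31.871 mm.

31.9 mm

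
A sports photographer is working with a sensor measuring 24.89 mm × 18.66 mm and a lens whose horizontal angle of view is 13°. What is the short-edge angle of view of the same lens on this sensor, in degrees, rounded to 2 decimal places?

9.76°

From the horizontal AOV: f = 24.89 / (2·tan(6.5°)) = 24.89 / 0.22787 ≈ 109.2284 mm.
Short-edge AOV = 2·arctan(18.66 / (2 × 109.2284)) = 2·arctan(0.08542) ≈ 9.7644°.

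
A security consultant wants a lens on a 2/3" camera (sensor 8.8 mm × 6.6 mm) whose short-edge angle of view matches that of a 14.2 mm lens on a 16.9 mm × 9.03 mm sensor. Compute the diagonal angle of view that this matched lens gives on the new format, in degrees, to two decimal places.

55.84°

Equal short-edge AOV ⇒ f₂ = f₁ · 6.6/9.03 = 14.2 × 0.73090 ≈ 10.3787 mm.
Sensor diagonal = √(8.8² + 6.6²) = √121.0000 ≈ 11.0000 mm.
Diagonal AOV on the new format = 2·arctan(11.0000 / (2 × 10.3787)) = 2·arctan(0.52993) ≈ 55.8409°.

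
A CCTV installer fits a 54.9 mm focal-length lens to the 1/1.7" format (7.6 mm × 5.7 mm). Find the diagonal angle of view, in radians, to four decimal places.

Sensor diagonal = √(7.6² + 5.7²) = √90.2500 ≈ 9.5000 mm.
Angle of view α = 2·arctan(d/2f) with d = 9.5000 mm and f = 54.9 mm.
d/2f = 0.08652; arctan(0.08652) ≈ 0.0863 rad, so α ≈ 0.1726 rad.

0.1726 rad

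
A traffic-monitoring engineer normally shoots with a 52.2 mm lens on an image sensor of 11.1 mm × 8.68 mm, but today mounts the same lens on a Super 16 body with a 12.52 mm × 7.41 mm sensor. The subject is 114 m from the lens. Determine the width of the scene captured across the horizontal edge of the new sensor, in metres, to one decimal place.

27.3 m

The focal length stays 52.2 mm; the relevant sensor dimension is now w = 12.52 mm. Object distance dₒ = 114 m = 114000 mm.
Thin-lens field width W = w·(dₒ − f)/f = 12.52 × (114000 − 52.2)/52.2 ≈ 27330.009 mm = 27.33 m.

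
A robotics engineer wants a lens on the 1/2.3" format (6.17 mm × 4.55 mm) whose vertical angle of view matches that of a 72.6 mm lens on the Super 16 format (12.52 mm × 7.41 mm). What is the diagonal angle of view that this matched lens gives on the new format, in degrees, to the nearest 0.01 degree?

9.83°

Equal vertical AOV ⇒ f₂ = f₁ · 4.55/7.41 = 72.6 × 0.61404 ≈ 44.5789 mm.
Sensor diagonal = √(6.17² + 4.55²) = √58.7714 ≈ 7.6663 mm.
Diagonal AOV on the new format = 2·arctan(7.6663 / (2 × 44.5789)) = 2·arctan(0.08599) ≈ 9.8290°.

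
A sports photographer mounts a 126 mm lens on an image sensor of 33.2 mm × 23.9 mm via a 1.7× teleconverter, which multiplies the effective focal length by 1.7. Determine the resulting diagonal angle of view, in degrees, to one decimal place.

10.9°

Effective focal length f = 126 × 1.7 = 214.2 mm.
Sensor diagonal = √(33.2² + 23.9²) = √1673.4500 ≈ 40.9078 mm.
α = 2·arctan(40.908 / (2 × 214.2)) = 2·arctan(0.09549) ≈ 10.9092°.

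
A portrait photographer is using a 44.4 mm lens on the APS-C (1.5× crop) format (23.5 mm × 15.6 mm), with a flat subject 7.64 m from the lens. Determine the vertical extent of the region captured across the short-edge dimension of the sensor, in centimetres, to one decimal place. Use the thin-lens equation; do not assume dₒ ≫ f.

dₒ: 7.64 m = 7640 mm.
Similar triangles through the lens centre give W/dₒ = h/dᵢ; with 1/f = 1/dₒ + 1/dᵢ this gives W = h·(dₒ − f)/f.
W = 15.6 mm × (7640 − 44.4) / 44.4 = 15.6 × 171.0721 ≈ 2668.724 mm = 266.872 cm.

266.9 cm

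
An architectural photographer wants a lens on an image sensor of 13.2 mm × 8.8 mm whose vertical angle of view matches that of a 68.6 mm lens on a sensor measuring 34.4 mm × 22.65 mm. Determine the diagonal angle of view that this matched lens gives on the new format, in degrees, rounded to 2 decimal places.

33.15°

Equal vertical AOV ⇒ f₂ = f₁ · 8.8/22.65 = 68.6 × 0.38852 ≈ 26.6525 mm.
Sensor diagonal = √(13.2² + 8.8²) = √251.6800 ≈ 15.8644 mm.
Diagonal AOV on the new format = 2·arctan(15.8644 / (2 × 26.6525)) = 2·arctan(0.29762) ≈ 33.1477°.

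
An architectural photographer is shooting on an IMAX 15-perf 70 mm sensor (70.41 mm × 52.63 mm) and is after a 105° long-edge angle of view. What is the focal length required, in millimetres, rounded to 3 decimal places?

From α = 2·arctan(w/2f) we get f = w / (2·tan(α/2)).
With w = 70.41 mm and α/2 = 52.5°, tan(α/2) ≈ 1.30323, so f ≈ 70.41 / 2.60645 ≈ 27.0137 mm.

27.014 mm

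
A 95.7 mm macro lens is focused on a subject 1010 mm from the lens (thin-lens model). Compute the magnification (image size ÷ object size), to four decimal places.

Thin lens: 1/f = 1/dₒ + 1/dᵢ → 1/dᵢ = 1/95.7 − 1/1010 = 0.0094592 mm⁻¹, so dᵢ ≈ 105.7169 mm.
Magnification m = dᵢ/dₒ = 105.7169/1010 ≈ 0.10467.

0.1047×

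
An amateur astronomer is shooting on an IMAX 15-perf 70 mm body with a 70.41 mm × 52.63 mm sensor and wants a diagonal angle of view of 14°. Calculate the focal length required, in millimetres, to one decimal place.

Sensor diagonal = √(70.41² + 52.63²) = √7727.4850 ≈ 87.9061 mm.
From α = 2·arctan(d/2f) we get f = d / (2·tan(α/2)).
With d = 87.9061 mm and α/2 = 7°, tan(α/2) ≈ 0.12278, so f ≈ 87.9061 / 0.24557 ≈ 357.9689 mm.

358.0 mm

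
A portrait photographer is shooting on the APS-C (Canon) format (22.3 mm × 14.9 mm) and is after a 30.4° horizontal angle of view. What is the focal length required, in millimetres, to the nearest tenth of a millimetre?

41.0 mm

From α = 2·arctan(w/2f) we get f = w / (2·tan(α/2)).
With w = 22.3 mm and α/2 = 15.2°, tan(α/2) ≈ 0.27169, so f ≈ 22.3 / 0.54339 ≈ 41.0388 mm.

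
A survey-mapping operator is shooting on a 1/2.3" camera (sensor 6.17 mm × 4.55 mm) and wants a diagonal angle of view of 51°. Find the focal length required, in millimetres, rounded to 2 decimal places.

8.04 mm

Sensor diagonal = √(6.17² + 4.55²) = √58.7714 ≈ 7.6663 mm.
From α = 2·arctan(d/2f) we get f = d / (2·tan(α/2)).
With d = 7.6663 mm and α/2 = 25.5°, tan(α/2) ≈ 0.47698, so f ≈ 7.6663 / 0.95395 ≈ 8.0363 mm.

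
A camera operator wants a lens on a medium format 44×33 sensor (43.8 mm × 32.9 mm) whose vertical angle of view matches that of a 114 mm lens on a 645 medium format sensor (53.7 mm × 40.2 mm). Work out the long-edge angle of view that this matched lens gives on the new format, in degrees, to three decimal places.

26.420°

Equal vertical AOV ⇒ f₂ = f₁ · 32.9/40.2 = 114 × 0.81841 ≈ 93.2985 mm.
Long-edge AOV on the new format = 2·arctan(43.8 / (2 × 93.2985)) = 2·arctan(0.23473) ≈ 26.4198°.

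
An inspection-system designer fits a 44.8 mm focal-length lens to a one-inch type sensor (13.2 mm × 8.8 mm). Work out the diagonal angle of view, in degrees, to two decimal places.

Sensor diagonal = √(13.2² + 8.8²) = √251.6800 ≈ 15.8644 mm.
Angle of view α = 2·arctan(d/2f) with d = 15.8644 mm and f = 44.8 mm.
d/2f = 0.17706; arctan(0.17706) ≈ 10.0406°, so α ≈ 20.0813°.

20.08°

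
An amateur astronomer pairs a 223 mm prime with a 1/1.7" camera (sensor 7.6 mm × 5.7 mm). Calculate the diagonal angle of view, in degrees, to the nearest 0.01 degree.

Sensor diagonal = √(7.6² + 5.7²) = √90.2500 ≈ 9.5000 mm.
Angle of view α = 2·arctan(d/2f) with d = 9.5000 mm and f = 223 mm.
d/2f = 0.02130; arctan(0.02130) ≈ 1.2202°, so α ≈ 2.4405°.

2.44°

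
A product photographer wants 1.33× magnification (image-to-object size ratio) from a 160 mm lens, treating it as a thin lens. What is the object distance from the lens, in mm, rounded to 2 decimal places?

280.30 mm

With m = dᵢ/dₒ and 1/f = 1/dₒ + 1/dᵢ, substituting dᵢ = m·dₒ gives 1/f = (1 + 1/m)/dₒ, hence dₒ = f·(1 + 1/m).
dₒ = 160 × (1 + 1/1.33) = 160 × 1.75188 ≈ 280.301 mm.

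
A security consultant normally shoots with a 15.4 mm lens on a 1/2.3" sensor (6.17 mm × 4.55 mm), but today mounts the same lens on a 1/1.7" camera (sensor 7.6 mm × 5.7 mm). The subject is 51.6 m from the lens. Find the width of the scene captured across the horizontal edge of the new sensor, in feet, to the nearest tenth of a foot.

The focal length stays 15.4 mm; the relevant sensor dimension is now w = 7.6 mm. Object distance dₒ = 51.6 m = 51600 mm.
Thin-lens field width W = w·(dₒ − f)/f = 7.6 × (51600 − 15.4)/15.4 ≈ 25457.335 mm = 25457.335/304.8 ft = 83.5214 ft.

83.5 ft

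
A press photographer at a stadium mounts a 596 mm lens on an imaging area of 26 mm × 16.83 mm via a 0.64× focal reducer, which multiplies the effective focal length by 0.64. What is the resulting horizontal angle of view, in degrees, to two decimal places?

Effective focal length f = 596 × 0.64 = 381.44 mm.
α = 2·arctan(26 / (2 × 381.44)) = 2·arctan(0.03408) ≈ 3.9039°.

3.90°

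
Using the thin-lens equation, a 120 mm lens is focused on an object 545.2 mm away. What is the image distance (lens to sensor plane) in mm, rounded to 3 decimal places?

153.866 mm

1/dᵢ = 1/f − 1/dₒ = 1/120 − 1/545.2 = 0.0064991 mm⁻¹.
dᵢ = 1/0.0064991 ≈ 153.8664 mm.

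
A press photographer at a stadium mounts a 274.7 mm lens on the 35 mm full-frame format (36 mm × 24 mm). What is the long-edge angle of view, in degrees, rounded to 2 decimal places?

Angle of view α = 2·arctan(w/2f) with w = 36 mm and f = 274.7 mm.
w/2f = 0.06553; arctan(0.06553) ≈ 3.7490°, so α ≈ 7.4980°.

7.50°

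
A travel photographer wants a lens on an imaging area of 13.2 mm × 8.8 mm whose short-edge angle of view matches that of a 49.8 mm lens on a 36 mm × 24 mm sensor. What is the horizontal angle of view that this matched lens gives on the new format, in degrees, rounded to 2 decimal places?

39.74°

Equal short-edge AOV ⇒ f₂ = f₁ · 8.8/24 = 49.8 × 0.36667 ≈ 18.2600 mm.
Horizontal AOV on the new format = 2·arctan(13.2 / (2 × 18.2600)) = 2·arctan(0.36145) ≈ 39.7444°.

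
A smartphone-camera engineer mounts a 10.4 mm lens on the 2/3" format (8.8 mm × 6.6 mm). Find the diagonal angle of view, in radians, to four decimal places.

Sensor diagonal = √(8.8² + 6.6²) = √121.0000 ≈ 11.0000 mm.
Angle of view α = 2·arctan(d/2f) with d = 11.0000 mm and f = 10.4 mm.
d/2f = 0.52885; arctan(0.52885) ≈ 0.4865 rad, so α ≈ 0.9729 rad.

0.9729 rad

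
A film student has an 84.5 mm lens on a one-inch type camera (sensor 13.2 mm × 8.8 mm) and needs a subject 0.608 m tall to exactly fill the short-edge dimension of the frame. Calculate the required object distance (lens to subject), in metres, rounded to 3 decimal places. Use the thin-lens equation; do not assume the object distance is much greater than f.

W: 0.608 m = 608 mm.
Magnification m = h/W = dᵢ/dₒ; combined with 1/f = 1/dₒ + 1/dᵢ this gives dₒ = f·(1 + W/h).
dₒ = 84.5 mm × (1 + 608/8.8) = 84.5 × 70.0909 ≈ 5922.682 mm = 5.92268 m.

5.923 m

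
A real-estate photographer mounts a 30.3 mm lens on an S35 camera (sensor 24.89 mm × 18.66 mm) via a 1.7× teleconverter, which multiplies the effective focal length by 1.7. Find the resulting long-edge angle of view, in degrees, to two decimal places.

27.17°

Effective focal length f = 30.3 × 1.7 = 51.51 mm.
α = 2·arctan(24.89 / (2 × 51.51)) = 2·arctan(0.24160) ≈ 27.1652°.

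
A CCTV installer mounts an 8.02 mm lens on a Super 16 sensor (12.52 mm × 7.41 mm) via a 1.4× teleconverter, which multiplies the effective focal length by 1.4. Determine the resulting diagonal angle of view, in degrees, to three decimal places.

Effective focal length f = 8.02 × 1.4 = 11.228 mm.
Sensor diagonal = √(12.52² + 7.41²) = √211.6585 ≈ 14.5485 mm.
α = 2·arctan(14.548 / (2 × 11.228)) = 2·arctan(0.64787) ≈ 65.8757°.

65.876°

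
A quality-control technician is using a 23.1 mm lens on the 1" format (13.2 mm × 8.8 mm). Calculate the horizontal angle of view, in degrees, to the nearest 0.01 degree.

31.89°

Angle of view α = 2·arctan(w/2f) with w = 13.2 mm and f = 23.1 mm.
w/2f = 0.28571; arctan(0.28571) ≈ 15.9454°, so α ≈ 31.8908°.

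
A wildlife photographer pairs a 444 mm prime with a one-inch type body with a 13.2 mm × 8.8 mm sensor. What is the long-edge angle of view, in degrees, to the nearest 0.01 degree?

Angle of view α = 2·arctan(w/2f) with w = 13.2 mm and f = 444 mm.
w/2f = 0.01486; arctan(0.01486) ≈ 0.8516°, so α ≈ 1.7033°.

1.70°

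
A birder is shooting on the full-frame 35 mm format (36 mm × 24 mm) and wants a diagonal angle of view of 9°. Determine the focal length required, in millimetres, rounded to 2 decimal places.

274.88 mm

Sensor diagonal = √(36² + 24²) = √1872.0000 ≈ 43.2666 mm.
From α = 2·arctan(d/2f) we get f = d / (2·tan(α/2)).
With d = 43.2666 mm and α/2 = 4.5°, tan(α/2) ≈ 0.07870, so f ≈ 43.2666 / 0.15740 ≈ 274.8772 mm.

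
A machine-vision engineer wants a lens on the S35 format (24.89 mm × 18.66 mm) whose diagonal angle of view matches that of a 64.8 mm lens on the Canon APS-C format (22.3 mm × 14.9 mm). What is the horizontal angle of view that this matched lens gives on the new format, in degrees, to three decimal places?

Sensor diagonal = √(22.3² + 14.9²) = √719.3000 ≈ 26.8198 mm.
Sensor diagonal = √(24.89² + 18.66²) = √967.7077 ≈ 31.1080 mm.
Equal diagonal AOV ⇒ f₂ = f₁ · 31.1080/26.8198 = 64.8 × 1.15989 ≈ 75.1609 mm.
Horizontal AOV on the new format = 2·arctan(24.89 / (2 × 75.1609)) = 2·arctan(0.16558) ≈ 18.8033°.

18.803°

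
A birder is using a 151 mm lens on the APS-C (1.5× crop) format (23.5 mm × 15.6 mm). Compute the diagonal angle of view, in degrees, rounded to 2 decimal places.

Sensor diagonal = √(23.5² + 15.6²) = √795.6100 ≈ 28.2066 mm.
Angle of view α = 2·arctan(d/2f) with d = 28.2066 mm and f = 151 mm.
d/2f = 0.09340; arctan(0.09340) ≈ 5.3359°, so α ≈ 10.6718°.

10.67°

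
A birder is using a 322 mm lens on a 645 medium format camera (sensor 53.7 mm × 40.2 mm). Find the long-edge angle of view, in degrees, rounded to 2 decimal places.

9.53°

Angle of view α = 2·arctan(w/2f) with w = 53.7 mm and f = 322 mm.
w/2f = 0.08339; arctan(0.08339) ≈ 4.7666°, so α ≈ 9.5332°.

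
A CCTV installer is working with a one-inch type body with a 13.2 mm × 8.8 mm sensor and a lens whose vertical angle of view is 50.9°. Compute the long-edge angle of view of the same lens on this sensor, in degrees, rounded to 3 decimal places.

From the vertical AOV: f = 8.8 / (2·tan(25.45°)) = 8.8 / 0.95181 ≈ 9.2455 mm.
Long-edge AOV = 2·arctan(13.2 / (2 × 9.2455)) = 2·arctan(0.71386) ≈ 71.0428°.

71.043°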